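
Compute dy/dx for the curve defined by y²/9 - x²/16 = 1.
Differentiate both sides with respect to x, treating y as y(x). By the chain rule, any term containing y contributes a factor of y' = dy/dx when we differentiate it.

Move every term to one side and write the relation as F(x, y) = 0. Term by term,
  d/dx[-x^2/16] = -x/8
  d/dx[y^2/9] = 2y·y'/9
  d/dx[-1] = 0

The pieces without y' make up ∂F/∂x and the coefficient of y' is ∂F/∂y:
  ∂F/∂x = -x/8,
  ∂F/∂y = 2y/9.

Since d/dx[F] = ∂F/∂x + (∂F/∂y)·y' = 0, solve for y':
  (∂F/∂y)·y' = -∂F/∂x
  dy/dx = -(∂F/∂x)/(∂F/∂y) = -(-x/8)/(2y/9) = 9x/(16y)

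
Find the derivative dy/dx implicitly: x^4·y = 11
Differentiate the relation implicitly: treat y = y(x) and apply the chain rule, so every y-derivative picks up a y' = dy/dx factor.

With everything moved to the left-hand side, differentiate term by term:
  d/dx[x^4y] = x^4·y' + 4x^3y
  d/dx[-11] = 0

Separating the contributions that come from x directly and those that come through y:
  without y':      4x^3y
  multiplying y':  x^4

so (4x^3y) + (x^4)·y' = 0, and therefore
  dy/dx = -(4x^3y)/(x^4) = -4y/x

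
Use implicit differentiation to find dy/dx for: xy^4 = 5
Differentiate both sides with respect to x, treating y as y(x). By the chain rule, any term containing y contributes a factor of y' = dy/dx when we differentiate it.

Move every term to one side and write the relation as F(x, y) = 0. Term by term,
  d/dx[xy^4] = 4xy^3·y' + y^4
  d/dx[-5] = 0

The pieces without y' make up ∂F/∂x and the coefficient of y' is ∂F/∂y:
  ∂F/∂x = y^4,
  ∂F/∂y = 4xy^3.

Since d/dx[F] = ∂F/∂x + (∂F/∂y)·y' = 0, solve for y':
  (∂F/∂y)·y' = -∂F/∂x
  dy/dx = -(∂F/∂x)/(∂F/∂y) = -(y^4)/(4xy^3) = -y/(4x)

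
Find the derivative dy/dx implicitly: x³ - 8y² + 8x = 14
Apply d/dx to both sides, remembering that y depends on x. Each occurrence of y therefore brings in a y' = dy/dx via the chain rule.

With F(x, y) equal to the left-hand side minus the right, differentiate F term by term:
  d/dx[x^3] = 3x^2
  d/dx[8x] = 8
  d/dx[-8y^2] = -16y·y'
  d/dx[-14] = 0
Adding these up, d/dx[F] = 0 becomes
  (3x^2 + 8) + (-16y)·y' = 0,
so isolating y',
  dy/dx = -(3x^2 + 8)/(-16y) = (3x^2 + 8)/(16y)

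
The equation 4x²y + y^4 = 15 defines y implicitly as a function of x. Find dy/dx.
Differentiate the relation implicitly: treat y = y(x) and apply the chain rule, so every y-derivative picks up a y' = dy/dx factor.

With everything moved to the left-hand side, differentiate term by term:
  d/dx[4x^2y] = 4x^2·y' + 8xy
  d/dx[y^4] = 4y^3·y'
  d/dx[-15] = 0

Separating the contributions that come from x directly and those that come through y:
  without y':      8xy
  multiplying y':  4x^2 + 4y^3

so (8xy) + (4x^2 + 4y^3)·y' = 0, and therefore
  dy/dx = -(8xy)/(4x^2 + 4y^3) = -2xy/(x^2 + y^3)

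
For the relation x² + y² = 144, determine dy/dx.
Differentiate both sides with respect to x, treating y as y(x). By the chain rule, any term containing y contributes a factor of y' = dy/dx when we differentiate it.

Move every term to one side and write the relation as F(x, y) = 0. Term by term,
  d/dx[x^2] = 2x
  d/dx[y^2] = 2y·y'
  d/dx[-144] = 0

The pieces without y' make up ∂F/∂x and the coefficient of y' is ∂F/∂y:
  ∂F/∂x = 2x,
  ∂F/∂y = 2y.

Since d/dx[F] = ∂F/∂x + (∂F/∂y)·y' = 0, solve for y':
  (∂F/∂y)·y' = -∂F/∂x
  dy/dx = -(∂F/∂x)/(∂F/∂y) = -(2x)/(2y) = -x/y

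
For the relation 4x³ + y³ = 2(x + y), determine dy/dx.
Differentiate both sides with respect to x, treating y as y(x). By the chain rule, any term containing y contributes a factor of y' = dy/dx when we differentiate it.

Move every term to one side and write the relation as F(x, y) = 0. Term by term,
  d/dx[4x^3] = 12x^2
  d/dx[-2x] = -2
  d/dx[y^3] = 3y^2·y'
  d/dx[-2y] = -2·y'

The pieces without y' make up ∂F/∂x and the coefficient of y' is ∂F/∂y:
  ∂F/∂x = 12x^2 - 2,
  ∂F/∂y = 3y^2 - 2.

Since d/dx[F] = ∂F/∂x + (∂F/∂y)·y' = 0, solve for y':
  (∂F/∂y)·y' = -∂F/∂x
  dy/dx = -(∂F/∂x)/(∂F/∂y) = -(12x^2 - 2)/(3y^2 - 2) = 2(1 - 6x^2)/(3y^2 - 2)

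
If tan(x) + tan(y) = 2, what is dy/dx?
Apply d/dx to both sides, remembering that y depends on x. Each occurrence of y therefore brings in a y' = dy/dx via the chain rule.

With F(x, y) equal to the left-hand side minus the right, differentiate F term by term:
  d/dx[tan(x)] = tan(x)^2 + 1
  d/dx[tan(y)] = y'(tan(y)^2 + 1)
  d/dx[-2] = 0
Adding these up, d/dx[F] = 0 becomes
  (tan(x)^2 + 1) + (tan(y)^2 + 1)·y' = 0,
so isolating y',
  dy/dx = -(tan(x)^2 + 1)/(tan(y)^2 + 1) = -cos(y)^2/cos(x)^2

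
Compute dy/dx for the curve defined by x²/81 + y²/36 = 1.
Take d/dx of both sides. Since y is implicitly a function of x, the chain rule attaches a y' = dy/dx factor whenever we differentiate through y.

Set F(x, y) = (left side) − (right side), so the curve is F = 0. Differentiating each term of F:
  d/dx[x^2/81] = 2x/81
  d/dx[y^2/36] = y·y'/18
  d/dx[-1] = 0

Collecting, the y'-free part is the partial derivative in x and the y' coefficient is the partial derivative in y:
  ∂F/∂x = 2x/81
  ∂F/∂y = y/18

so d/dx[F(x, y(x))] = ∂F/∂x + (∂F/∂y)·y' = 0. Rearranging,
  dy/dx = -(∂F/∂x)/(∂F/∂y) = -(2x/81)/(y/18) = -4x/(9y)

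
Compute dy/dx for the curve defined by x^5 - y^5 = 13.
Apply d/dx to both sides, remembering that y depends on x. Each occurrence of y therefore brings in a y' = dy/dx via the chain rule.

With F(x, y) equal to the left-hand side minus the right, differentiate F term by term:
  d/dx[x^5] = 5x^4
  d/dx[-y^5] = -5y^4·y'
  d/dx[-13] = 0
Adding these up, d/dx[F] = 0 becomes
  (5x^4) + (-5y^4)·y' = 0,
so isolating y',
  dy/dx = -(5x^4)/(-5y^4) = x^4/y^4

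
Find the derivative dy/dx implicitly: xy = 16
Differentiate the relation implicitly: treat y = y(x) and apply the chain rule, so every y-derivative picks up a y' = dy/dx factor.

With everything moved to the left-hand side, differentiate term by term:
  d/dx[xy] = x·y' + y
  d/dx[-16] = 0

Separating the contributions that come from x directly and those that come through y:
  without y':      y
  multiplying y':  x

so (y) + (x)·y' = 0, and therefore
  dy/dx = -(y)/(x) = -y/x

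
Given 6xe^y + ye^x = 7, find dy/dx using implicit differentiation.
Differentiate the relation implicitly: treat y = y(x) and apply the chain rule, so every y-derivative picks up a y' = dy/dx factor.

With everything moved to the left-hand side, differentiate term by term:
  d/dx[6x·e^(y)] = 6x·y'·e^(y) + 6e^(y)
  d/dx[y·e^(x)] = y·e^(x) + y'·e^(x)
  d/dx[-7] = 0

Separating the contributions that come from x directly and those that come through y:
  without y':      y·e^(x) + 6e^(y)
  multiplying y':  6x·e^(y) + e^(x)

so (y·e^(x) + 6e^(y)) + (6x·e^(y) + e^(x))·y' = 0, and therefore
  dy/dx = -(y·e^(x) + 6e^(y))/(6x·e^(y) + e^(x)) = (-y·e^(x) - 6e^(y))/(6x·e^(y) + e^(x))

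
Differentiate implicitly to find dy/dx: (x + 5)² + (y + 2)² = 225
Differentiate the relation implicitly: treat y = y(x) and apply the chain rule, so every y-derivative picks up a y' = dy/dx factor.

With everything moved to the left-hand side, differentiate term by term:
  d/dx[(x + 5)^2] = 2x + 10
  d/dx[(y + 2)^2] = 2·y'(y + 2)
  d/dx[-225] = 0

Separating the contributions that come from x directly and those that come through y:
  without y':      2x + 10
  multiplying y':  2y + 4

so (2x + 10) + (2y + 4)·y' = 0, and therefore
  dy/dx = -(2x + 10)/(2y + 4) = (-x - 5)/(y + 2)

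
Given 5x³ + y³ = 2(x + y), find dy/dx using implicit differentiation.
Take d/dx of both sides. Since y is implicitly a function of x, the chain rule attaches a y' = dy/dx factor whenever we differentiate through y.

Set F(x, y) = (left side) − (right side), so the curve is F = 0. Differentiating each term of F:
  d/dx[5x^3] = 15x^2
  d/dx[-2x] = -2
  d/dx[y^3] = 3y^2·y'
  d/dx[-2y] = -2·y'

Collecting, the y'-free part is the partial derivative in x and the y' coefficient is the partial derivative in y:
  ∂F/∂x = 15x^2 - 2
  ∂F/∂y = 3y^2 - 2

so d/dx[F(x, y(x))] = ∂F/∂x + (∂F/∂y)·y' = 0. Rearranging,
  dy/dx = -(∂F/∂x)/(∂F/∂y) = -(15x^2 - 2)/(3y^2 - 2) = (2 - 15x^2)/(3y^2 - 2)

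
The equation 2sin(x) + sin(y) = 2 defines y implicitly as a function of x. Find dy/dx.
Differentiate both sides with respect to x, treating y as y(x). By the chain rule, any term containing y contributes a factor of y' = dy/dx when we differentiate it.

Move every term to one side and write the relation as F(x, y) = 0. Term by term,
  d/dx[2sin(x)] = 2cos(x)
  d/dx[sin(y)] = y'·cos(y)
  d/dx[-2] = 0

The pieces without y' make up ∂F/∂x and the coefficient of y' is ∂F/∂y:
  ∂F/∂x = 2cos(x),
  ∂F/∂y = cos(y).

Since d/dx[F] = ∂F/∂x + (∂F/∂y)·y' = 0, solve for y':
  (∂F/∂y)·y' = -∂F/∂x
  dy/dx = -(∂F/∂x)/(∂F/∂y) = -(2cos(x))/(cos(y)) = -2cos(x)/cos(y)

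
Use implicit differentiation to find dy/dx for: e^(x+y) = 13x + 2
Apply d/dx to both sides, remembering that y depends on x. Each occurrence of y therefore brings in a y' = dy/dx via the chain rule.

With F(x, y) equal to the left-hand side minus the right, differentiate F term by term:
  d/dx[-13x] = -13
  d/dx[e^(x + y)] = (y' + 1)·e^(x + y)
  d/dx[-2] = 0
Adding these up, d/dx[F] = 0 becomes
  (e^(x + y) - 13) + (e^(x + y))·y' = 0,
so isolating y',
  dy/dx = -(e^(x + y) - 13)/(e^(x + y)) = 13e^(-x - y) - 1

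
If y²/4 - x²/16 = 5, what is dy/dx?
Apply d/dx to both sides, remembering that y depends on x. Each occurrence of y therefore brings in a y' = dy/dx via the chain rule.

With F(x, y) equal to the left-hand side minus the right, differentiate F term by term:
  d/dx[-x^2/16] = -x/8
  d/dx[y^2/4] = y·y'/2
  d/dx[-5] = 0
Adding these up, d/dx[F] = 0 becomes
  (-x/8) + (y/2)·y' = 0,
so isolating y',
  dy/dx = -(-x/8)/(y/2) = x/(4y)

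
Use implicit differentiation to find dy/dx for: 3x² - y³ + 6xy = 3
Differentiate the relation implicitly: treat y = y(x) and apply the chain rule, so every y-derivative picks up a y' = dy/dx factor.

With everything moved to the left-hand side, differentiate term by term:
  d/dx[3x^2] = 6x
  d/dx[6xy] = 6x·y' + 6y
  d/dx[-y^3] = -3y^2·y'
  d/dx[-3] = 0

Separating the contributions that come from x directly and those that come through y:
  without y':      6x + 6y
  multiplying y':  6x - 3y^2

so (6x + 6y) + (6x - 3y^2)·y' = 0, and therefore
  dy/dx = -(6x + 6y)/(6x - 3y^2) = 2(-x - y)/(2x - y^2)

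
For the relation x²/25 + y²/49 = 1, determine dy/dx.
Apply d/dx to both sides, remembering that y depends on x. Each occurrence of y therefore brings in a y' = dy/dx via the chain rule.

With F(x, y) equal to the left-hand side minus the right, differentiate F term by term:
  d/dx[x^2/25] = 2x/25
  d/dx[y^2/49] = 2y·y'/49
  d/dx[-1] = 0
Adding these up, d/dx[F] = 0 becomes
  (2x/25) + (2y/49)·y' = 0,
so isolating y',
  dy/dx = -(2x/25)/(2y/49) = -49x/(25y)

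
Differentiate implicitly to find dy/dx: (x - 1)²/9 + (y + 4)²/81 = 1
Take d/dx of both sides. Since y is implicitly a function of x, the chain rule attaches a y' = dy/dx factor whenever we differentiate through y.

Set F(x, y) = (left side) − (right side), so the curve is F = 0. Differentiating each term of F:
  d/dx[(x - 1)^2/9] = 2x/9 - 2/9
  d/dx[(y + 4)^2/81] = 2·y'(y + 4)/81
  d/dx[-1] = 0

Collecting, the y'-free part is the partial derivative in x and the y' coefficient is the partial derivative in y:
  ∂F/∂x = 2x/9 - 2/9
  ∂F/∂y = 2y/81 + 8/81

so d/dx[F(x, y(x))] = ∂F/∂x + (∂F/∂y)·y' = 0. Rearranging,
  dy/dx = -(∂F/∂x)/(∂F/∂y) = -(2x/9 - 2/9)/(2y/81 + 8/81)
        = -(2(x - 1)/9)/(2(y + 4)/81) = 9(1 - x)/(y + 4)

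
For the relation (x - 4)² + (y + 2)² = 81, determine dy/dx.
Differentiate the relation implicitly: treat y = y(x) and apply the chain rule, so every y-derivative picks up a y' = dy/dx factor.

With everything moved to the left-hand side, differentiate term by term:
  d/dx[(x - 4)^2] = 2x - 8
  d/dx[(y + 2)^2] = 2·y'(y + 2)
  d/dx[-81] = 0

Separating the contributions that come from x directly and those that come through y:
  without y':      2x - 8
  multiplying y':  2y + 4

so (2x - 8) + (2y + 4)·y' = 0, and therefore
  dy/dx = -(2x - 8)/(2y + 4) = (4 - x)/(y + 2)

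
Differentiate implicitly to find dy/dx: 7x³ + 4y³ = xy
Differentiate both sides with respect to x, treating y as y(x). By the chain rule, any term containing y contributes a factor of y' = dy/dx when we differentiate it.

Move every term to one side and write the relation as F(x, y) = 0. Term by term,
  d/dx[7x^3] = 21x^2
  d/dx[-xy] = -x·y' - y
  d/dx[4y^3] = 12y^2·y'

The pieces without y' make up ∂F/∂x and the coefficient of y' is ∂F/∂y:
  ∂F/∂x = 21x^2 - y,
  ∂F/∂y = -x + 12y^2.

Since d/dx[F] = ∂F/∂x + (∂F/∂y)·y' = 0, solve for y':
  (∂F/∂y)·y' = -∂F/∂x
  dy/dx = -(∂F/∂x)/(∂F/∂y) = -(21x^2 - y)/(-x + 12y^2) = (21x^2 - y)/(x - 12y^2)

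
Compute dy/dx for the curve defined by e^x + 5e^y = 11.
Differentiate both sides with respect to x, treating y as y(x). By the chain rule, any term containing y contributes a factor of y' = dy/dx when we differentiate it.

Move every term to one side and write the relation as F(x, y) = 0. Term by term,
  d/dx[e^(x)] = e^(x)
  d/dx[5e^(y)] = 5·y'·e^(y)
  d/dx[-11] = 0

The pieces without y' make up ∂F/∂x and the coefficient of y' is ∂F/∂y:
  ∂F/∂x = e^(x),
  ∂F/∂y = 5e^(y).

Since d/dx[F] = ∂F/∂x + (∂F/∂y)·y' = 0, solve for y':
  (∂F/∂y)·y' = -∂F/∂x
  dy/dx = -(∂F/∂x)/(∂F/∂y) = -(e^(x))/(5e^(y)) = -e^(x - y)/5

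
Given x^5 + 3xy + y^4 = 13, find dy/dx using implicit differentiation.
Take d/dx of both sides. Since y is implicitly a function of x, the chain rule attaches a y' = dy/dx factor whenever we differentiate through y.

Set F(x, y) = (left side) − (right side), so the curve is F = 0. Differentiating each term of F:
  d/dx[x^5] = 5x^4
  d/dx[3xy] = 3x·y' + 3y
  d/dx[y^4] = 4y^3·y'
  d/dx[-13] = 0

Collecting, the y'-free part is the partial derivative in x and the y' coefficient is the partial derivative in y:
  ∂F/∂x = 5x^4 + 3y
  ∂F/∂y = 3x + 4y^3

so d/dx[F(x, y(x))] = ∂F/∂x + (∂F/∂y)·y' = 0. Rearranging,
  dy/dx = -(∂F/∂x)/(∂F/∂y) = -(5x^4 + 3y)/(3x + 4y^3) = (-5x^4 - 3y)/(3x + 4y^3)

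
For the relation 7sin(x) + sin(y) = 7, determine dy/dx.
Differentiate the relation implicitly: treat y = y(x) and apply the chain rule, so every y-derivative picks up a y' = dy/dx factor.

With everything moved to the left-hand side, differentiate term by term:
  d/dx[7sin(x)] = 7cos(x)
  d/dx[sin(y)] = y'·cos(y)
  d/dx[-7] = 0

Separating the contributions that come from x directly and those that come through y:
  without y':      7cos(x)
  multiplying y':  cos(y)

so (7cos(x)) + (cos(y))·y' = 0, and therefore
  dy/dx = -(7cos(x))/(cos(y)) = -7cos(x)/cos(y)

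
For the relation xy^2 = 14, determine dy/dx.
Differentiate the relation implicitly: treat y = y(x) and apply the chain rule, so every y-derivative picks up a y' = dy/dx factor.

With everything moved to the left-hand side, differentiate term by term:
  d/dx[xy^2] = 2xy·y' + y^2
  d/dx[-14] = 0

Separating the contributions that come from x directly and those that come through y:
  without y':      y^2
  multiplying y':  2xy

so (y^2) + (2xy)·y' = 0, and therefore
  dy/dx = -(y^2)/(2xy) = -y/(2x)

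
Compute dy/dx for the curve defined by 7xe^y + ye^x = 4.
Differentiate the relation implicitly: treat y = y(x) and apply the chain rule, so every y-derivative picks up a y' = dy/dx factor.

With everything moved to the left-hand side, differentiate term by term:
  d/dx[7x·e^(y)] = 7x·y'·e^(y) + 7e^(y)
  d/dx[y·e^(x)] = y·e^(x) + y'·e^(x)
  d/dx[-4] = 0

Separating the contributions that come from x directly and those that come through y:
  without y':      y·e^(x) + 7e^(y)
  multiplying y':  7x·e^(y) + e^(x)

so (y·e^(x) + 7e^(y)) + (7x·e^(y) + e^(x))·y' = 0, and therefore
  dy/dx = -(y·e^(x) + 7e^(y))/(7x·e^(y) + e^(x)) = (-y·e^(x) - 7e^(y))/(7x·e^(y) + e^(x))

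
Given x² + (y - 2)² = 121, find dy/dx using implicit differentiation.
Apply d/dx to both sides, remembering that y depends on x. Each occurrence of y therefore brings in a y' = dy/dx via the chain rule.

With F(x, y) equal to the left-hand side minus the right, differentiate F term by term:
  d/dx[x^2] = 2x
  d/dx[(y - 2)^2] = 2·y'(y - 2)
  d/dx[-121] = 0
Adding these up, d/dx[F] = 0 becomes
  (2x) + (2y - 4)·y' = 0,
so isolating y',
  dy/dx = -(2x)/(2y - 4) = -x/(y - 2)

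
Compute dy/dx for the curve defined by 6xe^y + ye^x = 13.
Differentiate the relation implicitly: treat y = y(x) and apply the chain rule, so every y-derivative picks up a y' = dy/dx factor.

With everything moved to the left-hand side, differentiate term by term:
  d/dx[6x·e^(y)] = 6x·y'·e^(y) + 6e^(y)
  d/dx[y·e^(x)] = y·e^(x) + y'·e^(x)
  d/dx[-13] = 0

Separating the contributions that come from x directly and those that come through y:
  without y':      y·e^(x) + 6e^(y)
  multiplying y':  6x·e^(y) + e^(x)

so (y·e^(x) + 6e^(y)) + (6x·e^(y) + e^(x))·y' = 0, and therefore
  dy/dx = -(y·e^(x) + 6e^(y))/(6x·e^(y) + e^(x)) = (-y·e^(x) - 6e^(y))/(6x·e^(y) + e^(x))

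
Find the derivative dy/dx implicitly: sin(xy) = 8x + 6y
Take d/dx of both sides. Since y is implicitly a function of x, the chain rule attaches a y' = dy/dx factor whenever we differentiate through y.

Set F(x, y) = (left side) − (right side), so the curve is F = 0. Differentiating each term of F:
  d/dx[-8x] = -8
  d/dx[-6y] = -6·y'
  d/dx[sin(xy)] = (x·y' + y)·cos(xy)

Collecting, the y'-free part is the partial derivative in x and the y' coefficient is the partial derivative in y:
  ∂F/∂x = y·cos(xy) - 8
  ∂F/∂y = x·cos(xy) - 6

so d/dx[F(x, y(x))] = ∂F/∂x + (∂F/∂y)·y' = 0. Rearranging,
  dy/dx = -(∂F/∂x)/(∂F/∂y) = -(y·cos(xy) - 8)/(x·cos(xy) - 6) = (-y·cos(xy) + 8)/(x·cos(xy) - 6)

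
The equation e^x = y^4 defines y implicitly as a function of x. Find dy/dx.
Apply d/dx to both sides, remembering that y depends on x. Each occurrence of y therefore brings in a y' = dy/dx via the chain rule.

With F(x, y) equal to the left-hand side minus the right, differentiate F term by term:
  d/dx[-y^4] = -4y^3·y'
  d/dx[e^(x)] = e^(x)
Adding these up, d/dx[F] = 0 becomes
  (e^(x)) + (-4y^3)·y' = 0,
so isolating y',
  dy/dx = -(e^(x))/(-4y^3) = e^(x)/(4y^3)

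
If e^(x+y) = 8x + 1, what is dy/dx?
Take d/dx of both sides. Since y is implicitly a function of x, the chain rule attaches a y' = dy/dx factor whenever we differentiate through y.

Set F(x, y) = (left side) − (right side), so the curve is F = 0. Differentiating each term of F:
  d/dx[-8x] = -8
  d/dx[e^(x + y)] = (y' + 1)·e^(x + y)
  d/dx[-1] = 0

Collecting, the y'-free part is the partial derivative in x and the y' coefficient is the partial derivative in y:
  ∂F/∂x = e^(x + y) - 8
  ∂F/∂y = e^(x + y)

so d/dx[F(x, y(x))] = ∂F/∂x + (∂F/∂y)·y' = 0. Rearranging,
  dy/dx = -(∂F/∂x)/(∂F/∂y) = -(e^(x + y) - 8)/(e^(x + y)) = 8e^(-x - y) - 1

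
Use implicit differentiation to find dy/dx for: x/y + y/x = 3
Differentiate both sides with respect to x, treating y as y(x). By the chain rule, any term containing y contributes a factor of y' = dy/dx when we differentiate it.

Move every term to one side and write the relation as F(x, y) = 0. Term by term,
  d/dx[x/y] = -x·y'/y^2 + 1/y
  d/dx[y/x] = y'/x - y/x^2
  d/dx[-3] = 0

The pieces without y' make up ∂F/∂x and the coefficient of y' is ∂F/∂y:
  ∂F/∂x = 1/y - y/x^2,
  ∂F/∂y = -x/y^2 + 1/x.

Since d/dx[F] = ∂F/∂x + (∂F/∂y)·y' = 0, solve for y':
  (∂F/∂y)·y' = -∂F/∂x
  dy/dx = -(∂F/∂x)/(∂F/∂y) = -(1/y - y/x^2)/(-x/y^2 + 1/x)
        = -((x - y)(x + y)/(x^2y))/(-(x - y)(x + y)/(xy^2)) = y/x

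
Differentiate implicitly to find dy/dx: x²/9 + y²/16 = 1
Differentiate the relation implicitly: treat y = y(x) and apply the chain rule, so every y-derivative picks up a y' = dy/dx factor.

With everything moved to the left-hand side, differentiate term by term:
  d/dx[x^2/9] = 2x/9
  d/dx[y^2/16] = y·y'/8
  d/dx[-1] = 0

Separating the contributions that come from x directly and those that come through y:
  without y':      2x/9
  multiplying y':  y/8

so (2x/9) + (y/8)·y' = 0, and therefore
  dy/dx = -(2x/9)/(y/8) = -16x/(9y)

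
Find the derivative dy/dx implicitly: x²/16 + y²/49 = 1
Take d/dx of both sides. Since y is implicitly a function of x, the chain rule attaches a y' = dy/dx factor whenever we differentiate through y.

Set F(x, y) = (left side) − (right side), so the curve is F = 0. Differentiating each term of F:
  d/dx[x^2/16] = x/8
  d/dx[y^2/49] = 2y·y'/49
  d/dx[-1] = 0

Collecting, the y'-free part is the partial derivative in x and the y' coefficient is the partial derivative in y:
  ∂F/∂x = x/8
  ∂F/∂y = 2y/49

so d/dx[F(x, y(x))] = ∂F/∂x + (∂F/∂y)·y' = 0. Rearranging,
  dy/dx = -(∂F/∂x)/(∂F/∂y) = -(x/8)/(2y/49) = -49x/(16y)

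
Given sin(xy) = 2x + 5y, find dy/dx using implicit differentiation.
Apply d/dx to both sides, remembering that y depends on x. Each occurrence of y therefore brings in a y' = dy/dx via the chain rule.

With F(x, y) equal to the left-hand side minus the right, differentiate F term by term:
  d/dx[-2x] = -2
  d/dx[-5y] = -5·y'
  d/dx[sin(xy)] = (x·y' + y)·cos(xy)
Adding these up, d/dx[F] = 0 becomes
  (y·cos(xy) - 2) + (x·cos(xy) - 5)·y' = 0,
so isolating y',
  dy/dx = -(y·cos(xy) - 2)/(x·cos(xy) - 5) = (-y·cos(xy) + 2)/(x·cos(xy) - 5)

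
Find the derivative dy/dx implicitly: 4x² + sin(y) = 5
Differentiate both sides with respect to x, treating y as y(x). By the chain rule, any term containing y contributes a factor of y' = dy/dx when we differentiate it.

Move every term to one side and write the relation as F(x, y) = 0. Term by term,
  d/dx[4x^2] = 8x
  d/dx[sin(y)] = y'·cos(y)
  d/dx[-5] = 0

The pieces without y' make up ∂F/∂x and the coefficient of y' is ∂F/∂y:
  ∂F/∂x = 8x,
  ∂F/∂y = cos(y).

Since d/dx[F] = ∂F/∂x + (∂F/∂y)·y' = 0, solve for y':
  (∂F/∂y)·y' = -∂F/∂x
  dy/dx = -(∂F/∂x)/(∂F/∂y) = -(8x)/(cos(y)) = -8x/cos(y)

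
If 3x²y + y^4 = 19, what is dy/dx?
Apply d/dx to both sides, remembering that y depends on x. Each occurrence of y therefore brings in a y' = dy/dx via the chain rule.

With F(x, y) equal to the left-hand side minus the right, differentiate F term by term:
  d/dx[3x^2y] = 3x^2·y' + 6xy
  d/dx[y^4] = 4y^3·y'
  d/dx[-19] = 0
Adding these up, d/dx[F] = 0 becomes
  (6xy) + (3x^2 + 4y^3)·y' = 0,
so isolating y',
  dy/dx = -(6xy)/(3x^2 + 4y^3) = -6xy/(3x^2 + 4y^3)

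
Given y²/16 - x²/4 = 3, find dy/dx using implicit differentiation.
Take d/dx of both sides. Since y is implicitly a function of x, the chain rule attaches a y' = dy/dx factor whenever we differentiate through y.

Set F(x, y) = (left side) − (right side), so the curve is F = 0. Differentiating each term of F:
  d/dx[-x^2/4] = -x/2
  d/dx[y^2/16] = y·y'/8
  d/dx[-3] = 0

Collecting, the y'-free part is the partial derivative in x and the y' coefficient is the partial derivative in y:
  ∂F/∂x = -x/2
  ∂F/∂y = y/8

so d/dx[F(x, y(x))] = ∂F/∂x + (∂F/∂y)·y' = 0. Rearranging,
  dy/dx = -(∂F/∂x)/(∂F/∂y) = -(-x/2)/(y/8) = 4x/y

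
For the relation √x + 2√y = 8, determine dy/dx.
Differentiate both sides with respect to x, treating y as y(x). By the chain rule, any term containing y contributes a factor of y' = dy/dx when we differentiate it.

Move every term to one side and write the relation as F(x, y) = 0. Term by term,
  d/dx[√(x)] = 1/(2√(x))
  d/dx[2√(y)] = y'/√(y)
  d/dx[-8] = 0

The pieces without y' make up ∂F/∂x and the coefficient of y' is ∂F/∂y:
  ∂F/∂x = 1/(2√(x)),
  ∂F/∂y = 1/√(y).

Since d/dx[F] = ∂F/∂x + (∂F/∂y)·y' = 0, solve for y':
  (∂F/∂y)·y' = -∂F/∂x
  dy/dx = -(∂F/∂x)/(∂F/∂y) = -(1/(2√(x)))/(1/√(y)) = -√(y)/(2√(x))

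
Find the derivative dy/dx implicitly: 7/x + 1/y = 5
Apply d/dx to both sides, remembering that y depends on x. Each occurrence of y therefore brings in a y' = dy/dx via the chain rule.

With F(x, y) equal to the left-hand side minus the right, differentiate F term by term:
  d/dx[1/y] = -y'/y^2
  d/dx[7/x] = -7/x^2
  d/dx[-5] = 0
Adding these up, d/dx[F] = 0 becomes
  (-7/x^2) + (-1/y^2)·y' = 0,
so isolating y',
  dy/dx = -(-7/x^2)/(-1/y^2) = -7y^2/x^2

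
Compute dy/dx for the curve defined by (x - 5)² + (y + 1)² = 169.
Differentiate the relation implicitly: treat y = y(x) and apply the chain rule, so every y-derivative picks up a y' = dy/dx factor.

With everything moved to the left-hand side, differentiate term by term:
  d/dx[(x - 5)^2] = 2x - 10
  d/dx[(y + 1)^2] = 2·y'(y + 1)
  d/dx[-169] = 0

Separating the contributions that come from x directly and those that come through y:
  without y':      2x - 10
  multiplying y':  2y + 2

so (2x - 10) + (2y + 2)·y' = 0, and therefore
  dy/dx = -(2x - 10)/(2y + 2) = (5 - x)/(y + 1)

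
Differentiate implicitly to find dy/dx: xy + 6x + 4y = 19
Apply d/dx to both sides, remembering that y depends on x. Each occurrence of y therefore brings in a y' = dy/dx via the chain rule.

With F(x, y) equal to the left-hand side minus the right, differentiate F term by term:
  d/dx[xy] = x·y' + y
  d/dx[6x] = 6
  d/dx[4y] = 4·y'
  d/dx[-19] = 0
Adding these up, d/dx[F] = 0 becomes
  (y + 6) + (x + 4)·y' = 0,
so isolating y',
  dy/dx = -(y + 6)/(x + 4) = (-y - 6)/(x + 4)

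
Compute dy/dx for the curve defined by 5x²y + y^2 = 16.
Differentiate the relation implicitly: treat y = y(x) and apply the chain rule, so every y-derivative picks up a y' = dy/dx factor.

With everything moved to the left-hand side, differentiate term by term:
  d/dx[5x^2y] = 5x^2·y' + 10xy
  d/dx[y^2] = 2y·y'
  d/dx[-16] = 0

Separating the contributions that come from x directly and those that come through y:
  without y':      10xy
  multiplying y':  5x^2 + 2y

so (10xy) + (5x^2 + 2y)·y' = 0, and therefore
  dy/dx = -(10xy)/(5x^2 + 2y) = -10xy/(5x^2 + 2y)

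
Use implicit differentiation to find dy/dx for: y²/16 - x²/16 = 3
Apply d/dx to both sides, remembering that y depends on x. Each occurrence of y therefore brings in a y' = dy/dx via the chain rule.

With F(x, y) equal to the left-hand side minus the right, differentiate F term by term:
  d/dx[-x^2/16] = -x/8
  d/dx[y^2/16] = y·y'/8
  d/dx[-3] = 0
Adding these up, d/dx[F] = 0 becomes
  (-x/8) + (y/8)·y' = 0,
so isolating y',
  dy/dx = -(-x/8)/(y/8) = x/y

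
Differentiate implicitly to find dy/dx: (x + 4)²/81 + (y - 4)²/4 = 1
Differentiate both sides with respect to x, treating y as y(x). By the chain rule, any term containing y contributes a factor of y' = dy/dx when we differentiate it.

Move every term to one side and write the relation as F(x, y) = 0. Term by term,
  d/dx[(x + 4)^2/81] = 2x/81 + 8/81
  d/dx[(y - 4)^2/4] = y'(y - 4)/2
  d/dx[-1] = 0

The pieces without y' make up ∂F/∂x and the coefficient of y' is ∂F/∂y:
  ∂F/∂x = 2x/81 + 8/81,
  ∂F/∂y = y/2 - 2.

Since d/dx[F] = ∂F/∂x + (∂F/∂y)·y' = 0, solve for y':
  (∂F/∂y)·y' = -∂F/∂x
  dy/dx = -(∂F/∂x)/(∂F/∂y) = -(2x/81 + 8/81)/(y/2 - 2)
        = -(2(x + 4)/81)/((y - 4)/2) = 4(-x - 4)/(81(y - 4))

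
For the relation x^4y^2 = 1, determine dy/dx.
Differentiate the relation implicitly: treat y = y(x) and apply the chain rule, so every y-derivative picks up a y' = dy/dx factor.

With everything moved to the left-hand side, differentiate term by term:
  d/dx[x^4y^2] = 2x^4y·y' + 4x^3y^2
  d/dx[-1] = 0

Separating the contributions that come from x directly and those that come through y:
  without y':      4x^3y^2
  multiplying y':  2x^4y

so (4x^3y^2) + (2x^4y)·y' = 0, and therefore
  dy/dx = -(4x^3y^2)/(2x^4y) = -2y/x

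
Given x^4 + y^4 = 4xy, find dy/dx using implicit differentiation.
Differentiate both sides with respect to x, treating y as y(x). By the chain rule, any term containing y contributes a factor of y' = dy/dx when we differentiate it.

Move every term to one side and write the relation as F(x, y) = 0. Term by term,
  d/dx[x^4] = 4x^3
  d/dx[-4xy] = -4x·y' - 4y
  d/dx[y^4] = 4y^3·y'

The pieces without y' make up ∂F/∂x and the coefficient of y' is ∂F/∂y:
  ∂F/∂x = 4x^3 - 4y,
  ∂F/∂y = -4x + 4y^3.

Since d/dx[F] = ∂F/∂x + (∂F/∂y)·y' = 0, solve for y':
  (∂F/∂y)·y' = -∂F/∂x
  dy/dx = -(∂F/∂x)/(∂F/∂y) = -(4x^3 - 4y)/(-4x + 4y^3) = (x^3 - y)/(x - y^3)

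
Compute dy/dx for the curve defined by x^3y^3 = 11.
Differentiate both sides with respect to x, treating y as y(x). By the chain rule, any term containing y contributes a factor of y' = dy/dx when we differentiate it.

Move every term to one side and write the relation as F(x, y) = 0. Term by term,
  d/dx[x^3y^3] = 3x^3y^2·y' + 3x^2y^3
  d/dx[-11] = 0

The pieces without y' make up ∂F/∂x and the coefficient of y' is ∂F/∂y:
  ∂F/∂x = 3x^2y^3,
  ∂F/∂y = 3x^3y^2.

Since d/dx[F] = ∂F/∂x + (∂F/∂y)·y' = 0, solve for y':
  (∂F/∂y)·y' = -∂F/∂x
  dy/dx = -(∂F/∂x)/(∂F/∂y) = -(3x^2y^3)/(3x^3y^2) = -y/x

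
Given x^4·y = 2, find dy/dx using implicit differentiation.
Apply d/dx to both sides, remembering that y depends on x. Each occurrence of y therefore brings in a y' = dy/dx via the chain rule.

With F(x, y) equal to the left-hand side minus the right, differentiate F term by term:
  d/dx[x^4y] = x^4·y' + 4x^3y
  d/dx[-2] = 0
Adding these up, d/dx[F] = 0 becomes
  (4x^3y) + (x^4)·y' = 0,
so isolating y',
  dy/dx = -(4x^3y)/(x^4) = -4y/x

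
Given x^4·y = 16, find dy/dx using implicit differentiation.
Differentiate the relation implicitly: treat y = y(x) and apply the chain rule, so every y-derivative picks up a y' = dy/dx factor.

With everything moved to the left-hand side, differentiate term by term:
  d/dx[x^4y] = x^4·y' + 4x^3y
  d/dx[-16] = 0

Separating the contributions that come from x directly and those that come through y:
  without y':      4x^3y
  multiplying y':  x^4

so (4x^3y) + (x^4)·y' = 0, and therefore
  dy/dx = -(4x^3y)/(x^4) = -4y/x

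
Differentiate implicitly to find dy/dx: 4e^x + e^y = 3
Take d/dx of both sides. Since y is implicitly a function of x, the chain rule attaches a y' = dy/dx factor whenever we differentiate through y.

Set F(x, y) = (left side) − (right side), so the curve is F = 0. Differentiating each term of F:
  d/dx[4e^(x)] = 4e^(x)
  d/dx[e^(y)] = y'·e^(y)
  d/dx[-3] = 0

Collecting, the y'-free part is the partial derivative in x and the y' coefficient is the partial derivative in y:
  ∂F/∂x = 4e^(x)
  ∂F/∂y = e^(y)

so d/dx[F(x, y(x))] = ∂F/∂x + (∂F/∂y)·y' = 0. Rearranging,
  dy/dx = -(∂F/∂x)/(∂F/∂y) = -(4e^(x))/(e^(y)) = -4e^(x - y)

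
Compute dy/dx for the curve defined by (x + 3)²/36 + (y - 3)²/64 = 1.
Apply d/dx to both sides, remembering that y depends on x. Each occurrence of y therefore brings in a y' = dy/dx via the chain rule.

With F(x, y) equal to the left-hand side minus the right, differentiate F term by term:
  d/dx[(x + 3)^2/36] = x/18 + 1/6
  d/dx[(y - 3)^2/64] = y'(y - 3)/32
  d/dx[-1] = 0
Adding these up, d/dx[F] = 0 becomes
  (x/18 + 1/6) + (y/32 - 3/32)·y' = 0,
so isolating y',
  dy/dx = -(x/18 + 1/6)/(y/32 - 3/32)
        = -((x + 3)/18)/((y - 3)/32) = 16(-x - 3)/(9(y - 3))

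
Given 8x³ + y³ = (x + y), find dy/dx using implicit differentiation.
Take d/dx of both sides. Since y is implicitly a function of x, the chain rule attaches a y' = dy/dx factor whenever we differentiate through y.

Set F(x, y) = (left side) − (right side), so the curve is F = 0. Differentiating each term of F:
  d/dx[8x^3] = 24x^2
  d/dx[-x] = -1
  d/dx[y^3] = 3y^2·y'
  d/dx[-y] = -y'

Collecting, the y'-free part is the partial derivative in x and the y' coefficient is the partial derivative in y:
  ∂F/∂x = 24x^2 - 1
  ∂F/∂y = 3y^2 - 1

so d/dx[F(x, y(x))] = ∂F/∂x + (∂F/∂y)·y' = 0. Rearranging,
  dy/dx = -(∂F/∂x)/(∂F/∂y) = -(24x^2 - 1)/(3y^2 - 1) = (1 - 24x^2)/(3y^2 - 1)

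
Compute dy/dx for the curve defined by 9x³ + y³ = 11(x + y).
Apply d/dx to both sides, remembering that y depends on x. Each occurrence of y therefore brings in a y' = dy/dx via the chain rule.

With F(x, y) equal to the left-hand side minus the right, differentiate F term by term:
  d/dx[9x^3] = 27x^2
  d/dx[-11x] = -11
  d/dx[y^3] = 3y^2·y'
  d/dx[-11y] = -11·y'
Adding these up, d/dx[F] = 0 becomes
  (27x^2 - 11) + (3y^2 - 11)·y' = 0,
so isolating y',
  dy/dx = -(27x^2 - 11)/(3y^2 - 11) = (11 - 27x^2)/(3y^2 - 11)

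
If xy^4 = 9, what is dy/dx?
Differentiate both sides with respect to x, treating y as y(x). By the chain rule, any term containing y contributes a factor of y' = dy/dx when we differentiate it.

Move every term to one side and write the relation as F(x, y) = 0. Term by term,
  d/dx[xy^4] = 4xy^3·y' + y^4
  d/dx[-9] = 0

The pieces without y' make up ∂F/∂x and the coefficient of y' is ∂F/∂y:
  ∂F/∂x = y^4,
  ∂F/∂y = 4xy^3.

Since d/dx[F] = ∂F/∂x + (∂F/∂y)·y' = 0, solve for y':
  (∂F/∂y)·y' = -∂F/∂x
  dy/dx = -(∂F/∂x)/(∂F/∂y) = -(y^4)/(4xy^3) = -y/(4x)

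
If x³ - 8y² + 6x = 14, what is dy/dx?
Apply d/dx to both sides, remembering that y depends on x. Each occurrence of y therefore brings in a y' = dy/dx via the chain rule.

With F(x, y) equal to the left-hand side minus the right, differentiate F term by term:
  d/dx[x^3] = 3x^2
  d/dx[6x] = 6
  d/dx[-8y^2] = -16y·y'
  d/dx[-14] = 0
Adding these up, d/dx[F] = 0 becomes
  (3x^2 + 6) + (-16y)·y' = 0,
so isolating y',
  dy/dx = -(3x^2 + 6)/(-16y) = 3(x^2 + 2)/(16y)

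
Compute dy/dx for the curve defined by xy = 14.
Apply d/dx to both sides, remembering that y depends on x. Each occurrence of y therefore brings in a y' = dy/dx via the chain rule.

With F(x, y) equal to the left-hand side minus the right, differentiate F term by term:
  d/dx[xy] = x·y' + y
  d/dx[-14] = 0
Adding these up, d/dx[F] = 0 becomes
  (y) + (x)·y' = 0,
so isolating y',
  dy/dx = -(y)/(x) = -y/x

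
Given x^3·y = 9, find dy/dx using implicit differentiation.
Differentiate the relation implicitly: treat y = y(x) and apply the chain rule, so every y-derivative picks up a y' = dy/dx factor.

With everything moved to the left-hand side, differentiate term by term:
  d/dx[x^3y] = x^3·y' + 3x^2y
  d/dx[-9] = 0

Separating the contributions that come from x directly and those that come through y:
  without y':      3x^2y
  multiplying y':  x^3

so (3x^2y) + (x^3)·y' = 0, and therefore
  dy/dx = -(3x^2y)/(x^3) = -3y/x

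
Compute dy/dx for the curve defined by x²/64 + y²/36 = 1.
Differentiate both sides with respect to x, treating y as y(x). By the chain rule, any term containing y contributes a factor of y' = dy/dx when we differentiate it.

Move every term to one side and write the relation as F(x, y) = 0. Term by term,
  d/dx[x^2/64] = x/32
  d/dx[y^2/36] = y·y'/18
  d/dx[-1] = 0

The pieces without y' make up ∂F/∂x and the coefficient of y' is ∂F/∂y:
  ∂F/∂x = x/32,
  ∂F/∂y = y/18.

Since d/dx[F] = ∂F/∂x + (∂F/∂y)·y' = 0, solve for y':
  (∂F/∂y)·y' = -∂F/∂x
  dy/dx = -(∂F/∂x)/(∂F/∂y) = -(x/32)/(y/18) = -9x/(16y)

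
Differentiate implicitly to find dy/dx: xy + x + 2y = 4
Apply d/dx to both sides, remembering that y depends on x. Each occurrence of y therefore brings in a y' = dy/dx via the chain rule.

With F(x, y) equal to the left-hand side minus the right, differentiate F term by term:
  d/dx[xy] = x·y' + y
  d/dx[x] = 1
  d/dx[2y] = 2·y'
  d/dx[-4] = 0
Adding these up, d/dx[F] = 0 becomes
  (y + 1) + (x + 2)·y' = 0,
so isolating y',
  dy/dx = -(y + 1)/(x + 2) = (-y - 1)/(x + 2)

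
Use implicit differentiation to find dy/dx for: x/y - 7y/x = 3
Differentiate the relation implicitly: treat y = y(x) and apply the chain rule, so every y-derivative picks up a y' = dy/dx factor.

With everything moved to the left-hand side, differentiate term by term:
  d/dx[x/y] = -x·y'/y^2 + 1/y
  d/dx[-7y/x] = -7·y'/x + 7y/x^2
  d/dx[-3] = 0

Separating the contributions that come from x directly and those that come through y:
  without y':      1/y + 7y/x^2
  multiplying y':  -x/y^2 - 7/x

so (1/y + 7y/x^2) + (-x/y^2 - 7/x)·y' = 0, and therefore
  dy/dx = -(1/y + 7y/x^2)/(-x/y^2 - 7/x)
        = -((x^2 + 7y^2)/(x^2y))/(-(x^2 + 7y^2)/(xy^2)) = y/x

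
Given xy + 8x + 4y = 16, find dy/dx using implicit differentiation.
Differentiate both sides with respect to x, treating y as y(x). By the chain rule, any term containing y contributes a factor of y' = dy/dx when we differentiate it.

Move every term to one side and write the relation as F(x, y) = 0. Term by term,
  d/dx[xy] = x·y' + y
  d/dx[8x] = 8
  d/dx[4y] = 4·y'
  d/dx[-16] = 0

The pieces without y' make up ∂F/∂x and the coefficient of y' is ∂F/∂y:
  ∂F/∂x = y + 8,
  ∂F/∂y = x + 4.

Since d/dx[F] = ∂F/∂x + (∂F/∂y)·y' = 0, solve for y':
  (∂F/∂y)·y' = -∂F/∂x
  dy/dx = -(∂F/∂x)/(∂F/∂y) = -(y + 8)/(x + 4) = (-y - 8)/(x + 4)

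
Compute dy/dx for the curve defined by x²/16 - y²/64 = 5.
Apply d/dx to both sides, remembering that y depends on x. Each occurrence of y therefore brings in a y' = dy/dx via the chain rule.

With F(x, y) equal to the left-hand side minus the right, differentiate F term by term:
  d/dx[x^2/16] = x/8
  d/dx[-y^2/64] = -y·y'/32
  d/dx[-5] = 0
Adding these up, d/dx[F] = 0 becomes
  (x/8) + (-y/32)·y' = 0,
so isolating y',
  dy/dx = -(x/8)/(-y/32) = 4x/y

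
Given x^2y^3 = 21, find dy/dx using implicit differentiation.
Differentiate the relation implicitly: treat y = y(x) and apply the chain rule, so every y-derivative picks up a y' = dy/dx factor.

With everything moved to the left-hand side, differentiate term by term:
  d/dx[x^2y^3] = 3x^2y^2·y' + 2xy^3
  d/dx[-21] = 0

Separating the contributions that come from x directly and those that come through y:
  without y':      2xy^3
  multiplying y':  3x^2y^2

so (2xy^3) + (3x^2y^2)·y' = 0, and therefore
  dy/dx = -(2xy^3)/(3x^2y^2) = -2y/(3x)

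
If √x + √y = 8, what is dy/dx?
Take d/dx of both sides. Since y is implicitly a function of x, the chain rule attaches a y' = dy/dx factor whenever we differentiate through y.

Set F(x, y) = (left side) − (right side), so the curve is F = 0. Differentiating each term of F:
  d/dx[√(x)] = 1/(2√(x))
  d/dx[√(y)] = y'/(2√(y))
  d/dx[-8] = 0

Collecting, the y'-free part is the partial derivative in x and the y' coefficient is the partial derivative in y:
  ∂F/∂x = 1/(2√(x))
  ∂F/∂y = 1/(2√(y))

so d/dx[F(x, y(x))] = ∂F/∂x + (∂F/∂y)·y' = 0. Rearranging,
  dy/dx = -(∂F/∂x)/(∂F/∂y) = -(1/(2√(x)))/(1/(2√(y))) = -√(y)/√(x)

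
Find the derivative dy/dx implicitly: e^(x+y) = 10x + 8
Differentiate the relation implicitly: treat y = y(x) and apply the chain rule, so every y-derivative picks up a y' = dy/dx factor.

With everything moved to the left-hand side, differentiate term by term:
  d/dx[-10x] = -10
  d/dx[e^(x + y)] = (y' + 1)·e^(x + y)
  d/dx[-8] = 0

Separating the contributions that come from x directly and those that come through y:
  without y':      e^(x + y) - 10
  multiplying y':  e^(x + y)

so (e^(x + y) - 10) + (e^(x + y))·y' = 0, and therefore
  dy/dx = -(e^(x + y) - 10)/(e^(x + y)) = 10e^(-x - y) - 1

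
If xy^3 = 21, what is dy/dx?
Apply d/dx to both sides, remembering that y depends on x. Each occurrence of y therefore brings in a y' = dy/dx via the chain rule.

With F(x, y) equal to the left-hand side minus the right, differentiate F term by term:
  d/dx[xy^3] = 3xy^2·y' + y^3
  d/dx[-21] = 0
Adding these up, d/dx[F] = 0 becomes
  (y^3) + (3xy^2)·y' = 0,
so isolating y',
  dy/dx = -(y^3)/(3xy^2) = -y/(3x)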